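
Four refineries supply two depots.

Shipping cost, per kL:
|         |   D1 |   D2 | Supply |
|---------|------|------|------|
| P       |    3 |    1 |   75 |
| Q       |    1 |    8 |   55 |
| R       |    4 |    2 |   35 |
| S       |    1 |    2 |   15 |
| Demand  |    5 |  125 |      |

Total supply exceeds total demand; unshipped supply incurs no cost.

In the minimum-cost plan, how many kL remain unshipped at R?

0

Minimum-cost shipments:
  P→D2: 75 kL
  Q→D1: 5 kL
  R→D2: 35 kL
  S→D2: 15 kL
Total cost = 180.
R ships 35 of its 35, leaving 0.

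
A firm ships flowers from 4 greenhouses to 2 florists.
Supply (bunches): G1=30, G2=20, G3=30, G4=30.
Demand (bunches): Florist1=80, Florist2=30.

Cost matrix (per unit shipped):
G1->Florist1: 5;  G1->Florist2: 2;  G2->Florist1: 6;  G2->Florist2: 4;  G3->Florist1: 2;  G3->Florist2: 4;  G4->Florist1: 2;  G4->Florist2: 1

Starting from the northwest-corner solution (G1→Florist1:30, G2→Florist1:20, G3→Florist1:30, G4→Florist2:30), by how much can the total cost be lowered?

Current plan cost = 30·5 + 20·6 + 30·2 + 30·1 = 360.
Optimal plan:
  G1 to Florist2: 30 bunches
  G2 to Florist1: 20 bunches
  G3 to Florist1: 30 bunches
  G4 to Florist1: 30 bunches
Optimal cost = 300.
Saving = 360 − 300 = 60.

60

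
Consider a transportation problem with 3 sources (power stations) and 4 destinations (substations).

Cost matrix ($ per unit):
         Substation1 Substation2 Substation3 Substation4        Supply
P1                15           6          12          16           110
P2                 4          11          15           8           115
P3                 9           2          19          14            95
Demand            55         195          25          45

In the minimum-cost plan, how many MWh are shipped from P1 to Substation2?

The minimum-cost plan:
  P1→Substation2: 100 × $6 = $600
  P1→Substation3: 10 × $12 = $120
  P2→Substation1: 55 × $4 = $220
  P2→Substation3: 15 × $15 = $225
  P2→Substation4: 45 × $8 = $360
  P3→Substation2: 95 × $2 = $190
Total cost = $1715.
So P1→Substation2 carries 100 MWh.

100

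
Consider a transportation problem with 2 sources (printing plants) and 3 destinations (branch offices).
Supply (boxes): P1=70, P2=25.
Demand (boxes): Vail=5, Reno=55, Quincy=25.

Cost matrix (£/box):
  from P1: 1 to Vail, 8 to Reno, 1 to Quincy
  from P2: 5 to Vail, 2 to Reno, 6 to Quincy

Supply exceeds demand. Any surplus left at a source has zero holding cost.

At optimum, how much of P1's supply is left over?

10

Minimum-cost shipments:
  P1→Vail: 5 × £1 = £5
  P1→Reno: 30 × £8 = £240
  P1→Quincy: 25 × £1 = £25
  P2→Reno: 25 × £2 = £50
Total cost = £320.
P1 ships 60 of its 70, leaving 10.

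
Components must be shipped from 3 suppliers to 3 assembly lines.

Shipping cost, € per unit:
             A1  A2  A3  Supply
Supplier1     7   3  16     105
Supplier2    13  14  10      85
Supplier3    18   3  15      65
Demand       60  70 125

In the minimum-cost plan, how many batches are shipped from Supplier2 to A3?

85

Optimal shipments:
  Supplier1 to A1: 60 × €7 = €420
  Supplier1 to A2: 45 × €3 = €135
  Supplier2 to A3: 85 × €10 = €850
  Supplier3 to A2: 25 × €3 = €75
  Supplier3 to A3: 40 × €15 = €600
Total cost = €2080.
So Supplier2→A3 carries 85 batches.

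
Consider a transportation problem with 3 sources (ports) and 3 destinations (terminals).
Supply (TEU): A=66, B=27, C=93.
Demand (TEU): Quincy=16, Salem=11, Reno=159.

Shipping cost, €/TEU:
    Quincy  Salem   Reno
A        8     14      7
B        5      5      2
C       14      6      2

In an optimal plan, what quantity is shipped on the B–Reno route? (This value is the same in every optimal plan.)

16

Solving gives:
  A->Quincy: 16 TEU
  A->Reno: 50 TEU
  B->Salem: 11 TEU
  B->Reno: 16 TEU
  C->Reno: 93 TEU
Total cost = €751.
So B→Reno carries 16 TEU.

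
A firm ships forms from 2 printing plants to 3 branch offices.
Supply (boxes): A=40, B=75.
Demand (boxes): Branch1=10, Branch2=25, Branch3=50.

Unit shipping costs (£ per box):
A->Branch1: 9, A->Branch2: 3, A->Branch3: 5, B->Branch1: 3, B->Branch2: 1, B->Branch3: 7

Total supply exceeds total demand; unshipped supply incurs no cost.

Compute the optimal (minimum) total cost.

Optimal allocation:
  A->Branch3: 40 × £5 = £200
  B->Branch1: 10 × £3 = £30
  B->Branch2: 25 × £1 = £25
  B->Branch3: 10 × £7 = £70
Total = 200 + 30 + 25 + 70 = £325.

325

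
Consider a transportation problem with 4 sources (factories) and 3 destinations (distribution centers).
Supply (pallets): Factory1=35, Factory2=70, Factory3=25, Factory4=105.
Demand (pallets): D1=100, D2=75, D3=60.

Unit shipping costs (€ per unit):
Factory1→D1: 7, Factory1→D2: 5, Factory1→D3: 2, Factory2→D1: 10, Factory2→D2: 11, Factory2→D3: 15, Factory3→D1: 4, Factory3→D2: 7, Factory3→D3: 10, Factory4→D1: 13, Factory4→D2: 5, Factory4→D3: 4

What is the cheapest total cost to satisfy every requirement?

1390

Optimal allocation:
  Factory1->D1: 5 × €7 = €35
  Factory1->D3: 30 × €2 = €60
  Factory2->D1: 70 × €10 = €700
  Factory3->D1: 25 × €4 = €100
  Factory4->D2: 75 × €5 = €375
  Factory4->D3: 30 × €4 = €120
Total = 35 + 60 + 700 + 100 + 375 + 120 = €1390.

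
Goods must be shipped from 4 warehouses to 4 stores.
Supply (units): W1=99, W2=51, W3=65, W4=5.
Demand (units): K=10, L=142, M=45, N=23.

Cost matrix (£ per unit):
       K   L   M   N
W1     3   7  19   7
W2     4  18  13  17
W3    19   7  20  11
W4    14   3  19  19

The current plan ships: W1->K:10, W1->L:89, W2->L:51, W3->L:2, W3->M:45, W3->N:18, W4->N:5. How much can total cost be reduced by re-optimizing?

1022

Current plan cost = 10·3 + 89·7 + 51·18 + 2·7 + 45·20 + 18·11 + 5·19 = £2778.
Optimal plan:
  W1→K: 4 × £3 = £12
  W1→L: 72 × £7 = £504
  W1→N: 23 × £7 = £161
  W2→K: 6 × £4 = £24
  W2→M: 45 × £13 = £585
  W3→L: 65 × £7 = £455
  W4→L: 5 × £3 = £15
Optimal cost = £1756.
Saving = 2778 − 1756 = £1022.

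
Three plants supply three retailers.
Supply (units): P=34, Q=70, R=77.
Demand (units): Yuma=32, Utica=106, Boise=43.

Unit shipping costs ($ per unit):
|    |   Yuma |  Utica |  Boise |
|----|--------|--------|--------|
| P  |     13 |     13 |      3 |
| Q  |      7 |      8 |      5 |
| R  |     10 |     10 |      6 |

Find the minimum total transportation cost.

1364

A cheapest plan:
  P->Boise: 34 × $3 = $102
  Q->Yuma: 32 × $7 = $224
  Q->Utica: 38 × $8 = $304
  R->Utica: 68 × $10 = $680
  R->Boise: 9 × $6 = $54
Total = 102 + 224 + 304 + 680 + 54 = $1364.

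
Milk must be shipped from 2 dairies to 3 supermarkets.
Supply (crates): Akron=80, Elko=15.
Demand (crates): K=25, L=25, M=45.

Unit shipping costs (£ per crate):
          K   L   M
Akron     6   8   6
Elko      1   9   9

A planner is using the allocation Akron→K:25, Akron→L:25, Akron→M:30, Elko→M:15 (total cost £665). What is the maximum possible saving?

Current plan cost = 25·6 + 25·8 + 30·6 + 15·9 = £665.
Optimal plan:
  Akron–K: 10 × £6 = £60
  Akron–L: 25 × £8 = £200
  Akron–M: 45 × £6 = £270
  Elko–K: 15 × £1 = £15
Optimal cost = £545.
Saving = 665 − 545 = £120.

120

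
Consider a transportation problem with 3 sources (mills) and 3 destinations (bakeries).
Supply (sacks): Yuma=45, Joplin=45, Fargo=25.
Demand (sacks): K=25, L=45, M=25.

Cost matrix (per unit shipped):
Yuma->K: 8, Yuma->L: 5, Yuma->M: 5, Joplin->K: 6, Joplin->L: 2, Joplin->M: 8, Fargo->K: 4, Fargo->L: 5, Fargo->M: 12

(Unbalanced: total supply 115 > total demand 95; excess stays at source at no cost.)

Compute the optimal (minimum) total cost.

315

Optimal allocation:
  Yuma→M: 25 × 5 = 125
  Joplin→L: 45 × 2 = 90
  Fargo→K: 25 × 4 = 100
Total = 125 + 90 + 100 = 315.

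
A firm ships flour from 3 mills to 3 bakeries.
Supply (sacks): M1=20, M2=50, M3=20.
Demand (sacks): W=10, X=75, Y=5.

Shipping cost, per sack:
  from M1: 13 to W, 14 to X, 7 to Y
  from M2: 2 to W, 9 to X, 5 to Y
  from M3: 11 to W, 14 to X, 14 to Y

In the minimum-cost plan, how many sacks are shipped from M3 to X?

20

Optimal shipments:
  M1 to X: 15 × 14 = 210
  M1 to Y: 5 × 7 = 35
  M2 to W: 10 × 2 = 20
  M2 to X: 40 × 9 = 360
  M3 to X: 20 × 14 = 280
Total cost = 905.
So M3→X carries 20 sacks.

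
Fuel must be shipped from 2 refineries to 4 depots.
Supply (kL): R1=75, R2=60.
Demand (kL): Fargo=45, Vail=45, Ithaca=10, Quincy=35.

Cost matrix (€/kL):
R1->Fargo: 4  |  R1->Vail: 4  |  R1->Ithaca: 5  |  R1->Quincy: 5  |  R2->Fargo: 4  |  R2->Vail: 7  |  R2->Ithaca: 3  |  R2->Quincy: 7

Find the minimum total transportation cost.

575

Optimal allocation:
  R1→Vail: 45 × €4 = €180
  R1→Quincy: 30 × €5 = €150
  R2→Fargo: 45 × €4 = €180
  R2→Ithaca: 10 × €3 = €30
  R2→Quincy: 5 × €7 = €35
Total = 180 + 150 + 180 + 30 + 35 = €575.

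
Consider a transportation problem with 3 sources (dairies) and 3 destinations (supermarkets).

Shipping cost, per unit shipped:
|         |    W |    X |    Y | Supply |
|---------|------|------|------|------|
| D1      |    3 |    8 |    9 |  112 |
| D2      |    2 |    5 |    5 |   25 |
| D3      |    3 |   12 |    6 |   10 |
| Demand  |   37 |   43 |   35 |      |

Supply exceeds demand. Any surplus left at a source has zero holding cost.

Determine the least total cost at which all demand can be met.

One minimum-cost allocation:
  D1→W: 37 × 3 = 111
  D1→X: 43 × 8 = 344
  D2→Y: 25 × 5 = 125
  D3→Y: 10 × 6 = 60
Total = 111 + 344 + 125 + 60 = 640.
(Supply check: D1 ships 80; D2 ships 25; D3 ships 10.)

640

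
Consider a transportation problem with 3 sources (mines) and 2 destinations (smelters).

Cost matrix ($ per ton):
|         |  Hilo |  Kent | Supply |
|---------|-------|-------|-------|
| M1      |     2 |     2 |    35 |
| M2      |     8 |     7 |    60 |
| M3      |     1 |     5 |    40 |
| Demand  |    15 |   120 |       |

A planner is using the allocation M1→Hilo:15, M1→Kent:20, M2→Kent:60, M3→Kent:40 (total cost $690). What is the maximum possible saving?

Current plan cost = 15·2 + 20·2 + 60·7 + 40·5 = $690.
Optimal plan:
  M1–Kent: 35 × $2 = $70
  M2–Kent: 60 × $7 = $420
  M3–Hilo: 15 × $1 = $15
  M3–Kent: 25 × $5 = $125
Optimal cost = $630.
Saving = 690 − 630 = $60.

60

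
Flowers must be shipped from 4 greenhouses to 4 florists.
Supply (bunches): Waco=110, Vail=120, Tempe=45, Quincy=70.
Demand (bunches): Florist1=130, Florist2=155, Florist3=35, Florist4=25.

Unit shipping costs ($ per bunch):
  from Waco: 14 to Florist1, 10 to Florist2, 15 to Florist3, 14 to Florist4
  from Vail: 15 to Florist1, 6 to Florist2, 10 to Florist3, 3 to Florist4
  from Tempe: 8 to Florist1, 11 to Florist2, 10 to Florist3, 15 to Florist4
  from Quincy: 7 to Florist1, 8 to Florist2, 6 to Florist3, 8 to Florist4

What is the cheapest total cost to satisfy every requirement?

2760

One minimum-cost allocation:
  Waco->Florist1: 50 × $14 = $700
  Waco->Florist2: 60 × $10 = $600
  Vail->Florist2: 95 × $6 = $570
  Vail->Florist4: 25 × $3 = $75
  Tempe->Florist1: 45 × $8 = $360
  Quincy->Florist1: 35 × $7 = $245
  Quincy->Florist3: 35 × $6 = $210
Total = 700 + 600 + 570 + 75 + 360 + 245 + 210 = $2760.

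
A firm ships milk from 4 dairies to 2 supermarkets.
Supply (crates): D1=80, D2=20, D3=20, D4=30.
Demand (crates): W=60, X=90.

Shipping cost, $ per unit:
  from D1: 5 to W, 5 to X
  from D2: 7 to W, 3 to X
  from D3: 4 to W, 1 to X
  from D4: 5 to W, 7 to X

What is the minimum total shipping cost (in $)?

An optimal shipping plan:
  D1–W: 30 × $5 = $150
  D1–X: 50 × $5 = $250
  D2–X: 20 × $3 = $60
  D3–X: 20 × $1 = $20
  D4–W: 30 × $5 = $150
Total = 150 + 250 + 60 + 20 + 150 = $630.

630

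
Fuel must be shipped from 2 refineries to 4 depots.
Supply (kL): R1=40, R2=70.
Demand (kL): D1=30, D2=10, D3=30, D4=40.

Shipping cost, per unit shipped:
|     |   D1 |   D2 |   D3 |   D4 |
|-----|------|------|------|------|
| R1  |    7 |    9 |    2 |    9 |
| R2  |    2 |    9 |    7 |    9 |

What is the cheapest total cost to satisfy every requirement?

570

An optimal shipping plan:
  R1->D2: 10 × 9 = 90
  R1->D3: 30 × 2 = 60
  R2->D1: 30 × 2 = 60
  R2->D4: 40 × 9 = 360
Total = 90 + 60 + 60 + 360 = 570.
(Supply check: R1 ships 40; R2 ships 70.)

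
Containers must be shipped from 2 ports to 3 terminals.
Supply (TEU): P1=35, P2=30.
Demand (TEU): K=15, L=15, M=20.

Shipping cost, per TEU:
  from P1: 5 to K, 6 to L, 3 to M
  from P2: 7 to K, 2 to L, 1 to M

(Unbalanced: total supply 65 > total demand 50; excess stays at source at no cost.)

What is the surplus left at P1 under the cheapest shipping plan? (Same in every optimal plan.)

15

Minimum-cost shipments:
  P1->K: 15 TEU
  P1->M: 5 TEU
  P2->L: 15 TEU
  P2->M: 15 TEU
Total cost = 135.
P1 ships 20 of its 35, leaving 15.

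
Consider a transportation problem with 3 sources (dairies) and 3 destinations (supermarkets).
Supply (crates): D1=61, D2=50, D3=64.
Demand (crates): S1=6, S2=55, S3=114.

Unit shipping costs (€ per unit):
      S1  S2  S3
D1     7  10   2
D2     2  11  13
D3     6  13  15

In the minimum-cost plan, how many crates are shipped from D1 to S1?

The minimum-cost plan:
  D1->S3: 61 × €2 = €122
  D2->S1: 6 × €2 = €12
  D2->S3: 44 × €13 = €572
  D3->S2: 55 × €13 = €715
  D3->S3: 9 × €15 = €135
Total cost = €1556.
The route D1→S1 is not used.

0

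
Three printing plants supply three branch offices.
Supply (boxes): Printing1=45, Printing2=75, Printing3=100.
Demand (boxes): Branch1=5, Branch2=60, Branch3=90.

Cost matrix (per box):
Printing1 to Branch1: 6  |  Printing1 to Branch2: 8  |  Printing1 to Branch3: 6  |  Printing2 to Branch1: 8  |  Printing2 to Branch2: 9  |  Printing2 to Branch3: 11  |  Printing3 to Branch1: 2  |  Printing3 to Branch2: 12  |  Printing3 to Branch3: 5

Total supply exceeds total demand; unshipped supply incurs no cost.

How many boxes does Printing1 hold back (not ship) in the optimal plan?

0

Minimum-cost shipments:
  Printing1–Branch2: 45 × 8 = 360
  Printing2–Branch2: 15 × 9 = 135
  Printing3–Branch1: 5 × 2 = 10
  Printing3–Branch3: 90 × 5 = 450
Total cost = 955.
Printing1 ships 45 of its 45, leaving 0.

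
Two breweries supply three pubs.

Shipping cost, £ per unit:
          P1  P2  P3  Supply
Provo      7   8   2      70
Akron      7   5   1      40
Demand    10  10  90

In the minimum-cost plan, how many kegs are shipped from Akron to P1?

0

Solving gives:
  Provo to P1: 10 × £7 = £70
  Provo to P3: 60 × £2 = £120
  Akron to P2: 10 × £5 = £50
  Akron to P3: 30 × £1 = £30
Total cost = £270.
The route Akron→P1 is not used.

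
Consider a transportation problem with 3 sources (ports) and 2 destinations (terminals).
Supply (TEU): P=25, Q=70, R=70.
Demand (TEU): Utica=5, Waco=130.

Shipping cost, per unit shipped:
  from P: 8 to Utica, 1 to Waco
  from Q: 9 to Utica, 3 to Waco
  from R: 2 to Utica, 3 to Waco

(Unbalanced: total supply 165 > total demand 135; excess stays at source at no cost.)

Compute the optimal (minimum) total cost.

A cheapest plan:
  P–Waco: 25 × 1 = 25
  Q–Waco: 40 × 3 = 120
  R–Utica: 5 × 2 = 10
  R–Waco: 65 × 3 = 195
Total = 25 + 120 + 10 + 195 = 350.

350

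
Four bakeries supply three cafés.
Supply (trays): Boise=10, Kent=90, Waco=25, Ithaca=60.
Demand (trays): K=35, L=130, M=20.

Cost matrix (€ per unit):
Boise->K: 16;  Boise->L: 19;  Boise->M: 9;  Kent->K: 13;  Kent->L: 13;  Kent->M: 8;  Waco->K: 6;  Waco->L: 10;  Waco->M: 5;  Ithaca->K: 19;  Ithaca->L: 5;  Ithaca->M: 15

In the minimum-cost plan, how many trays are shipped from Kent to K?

10

Optimal shipments:
  Boise–M: 10 × €9 = €90
  Kent–K: 10 × €13 = €130
  Kent–L: 70 × €13 = €910
  Kent–M: 10 × €8 = €80
  Waco–K: 25 × €6 = €150
  Ithaca–L: 60 × €5 = €300
Total cost = €1660.
So Kent→K carries 10 trays.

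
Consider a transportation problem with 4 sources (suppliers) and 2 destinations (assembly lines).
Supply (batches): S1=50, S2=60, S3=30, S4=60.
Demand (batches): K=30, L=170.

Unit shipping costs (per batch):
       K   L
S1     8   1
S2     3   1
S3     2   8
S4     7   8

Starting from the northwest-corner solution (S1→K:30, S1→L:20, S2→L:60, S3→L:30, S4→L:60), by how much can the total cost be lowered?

Current plan cost = 30·8 + 20·1 + 60·1 + 30·8 + 60·8 = 1040.
Optimal plan:
  S1→L: 50 × 1 = 50
  S2→L: 60 × 1 = 60
  S3→K: 30 × 2 = 60
  S4→L: 60 × 8 = 480
Optimal cost = 650.
Saving = 1040 − 650 = 390.

390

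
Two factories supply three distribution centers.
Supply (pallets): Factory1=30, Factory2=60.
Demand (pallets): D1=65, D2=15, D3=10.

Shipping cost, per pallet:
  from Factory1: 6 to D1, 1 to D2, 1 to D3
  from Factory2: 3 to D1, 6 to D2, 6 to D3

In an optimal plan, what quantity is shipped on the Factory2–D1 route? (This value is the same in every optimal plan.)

60

Optimal shipments:
  Factory1→D1: 5 pallets
  Factory1→D2: 15 pallets
  Factory1→D3: 10 pallets
  Factory2→D1: 60 pallets
Total cost = 235.
So Factory2→D1 carries 60 pallets.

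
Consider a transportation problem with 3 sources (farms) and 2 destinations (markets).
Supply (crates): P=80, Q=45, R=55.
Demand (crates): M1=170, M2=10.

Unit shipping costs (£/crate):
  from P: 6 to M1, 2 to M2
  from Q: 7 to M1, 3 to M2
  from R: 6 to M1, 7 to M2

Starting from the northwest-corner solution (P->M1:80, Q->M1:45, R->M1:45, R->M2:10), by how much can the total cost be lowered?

Current plan cost = 80·6 + 45·7 + 45·6 + 10·7 = £1135.
Optimal plan:
  P–M1: 70 crates
  P–M2: 10 crates
  Q–M1: 45 crates
  R–M1: 55 crates
Optimal cost = £1085.
Saving = 1135 − 1085 = £50.

50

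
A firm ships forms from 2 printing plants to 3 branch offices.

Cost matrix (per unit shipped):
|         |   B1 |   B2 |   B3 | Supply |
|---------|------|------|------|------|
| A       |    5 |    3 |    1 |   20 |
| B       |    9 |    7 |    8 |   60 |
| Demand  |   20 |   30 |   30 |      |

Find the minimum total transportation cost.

A cheapest plan:
  A–B3: 20 boxes
  B–B1: 20 boxes
  B–B2: 30 boxes
  B–B3: 10 boxes
Total cost = 490.

490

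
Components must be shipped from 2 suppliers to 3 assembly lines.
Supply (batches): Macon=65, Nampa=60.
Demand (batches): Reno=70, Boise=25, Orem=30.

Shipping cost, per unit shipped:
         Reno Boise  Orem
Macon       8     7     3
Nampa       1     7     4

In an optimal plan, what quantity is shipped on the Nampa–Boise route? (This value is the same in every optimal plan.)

0

Optimal shipments:
  Macon–Reno: 10 batches
  Macon–Boise: 25 batches
  Macon–Orem: 30 batches
  Nampa–Reno: 60 batches
Total cost = 405.
The route Nampa→Boise is not used.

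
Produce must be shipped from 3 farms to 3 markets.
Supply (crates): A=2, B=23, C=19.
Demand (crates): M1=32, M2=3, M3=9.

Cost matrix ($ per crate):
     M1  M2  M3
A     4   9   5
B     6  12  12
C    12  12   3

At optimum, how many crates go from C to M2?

The minimum-cost plan:
  A to M1: 2 crates
  B to M1: 23 crates
  C to M1: 7 crates
  C to M2: 3 crates
  C to M3: 9 crates
Total cost = $293.
So C→M2 carries 3 crates.

3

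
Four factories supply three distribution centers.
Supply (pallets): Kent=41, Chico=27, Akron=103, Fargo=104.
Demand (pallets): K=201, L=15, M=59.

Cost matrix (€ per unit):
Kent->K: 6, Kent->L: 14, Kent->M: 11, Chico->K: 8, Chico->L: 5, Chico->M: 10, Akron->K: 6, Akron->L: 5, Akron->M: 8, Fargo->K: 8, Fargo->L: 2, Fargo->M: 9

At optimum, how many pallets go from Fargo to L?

Solving gives:
  Kent->K: 41 × €6 = €246
  Chico->K: 27 × €8 = €216
  Akron->K: 103 × €6 = €618
  Fargo->K: 30 × €8 = €240
  Fargo->L: 15 × €2 = €30
  Fargo->M: 59 × €9 = €531
Total cost = €1881.
So Fargo→L carries 15 pallets.

15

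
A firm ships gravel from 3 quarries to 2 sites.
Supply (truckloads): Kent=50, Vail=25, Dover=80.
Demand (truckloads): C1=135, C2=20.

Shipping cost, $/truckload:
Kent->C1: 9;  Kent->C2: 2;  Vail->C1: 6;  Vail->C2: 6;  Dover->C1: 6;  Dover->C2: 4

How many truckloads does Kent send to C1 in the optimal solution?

30

Solving gives:
  Kent->C1: 30 truckloads
  Kent->C2: 20 truckloads
  Vail->C1: 25 truckloads
  Dover->C1: 80 truckloads
Total cost = $940.
So Kent→C1 carries 30 truckloads.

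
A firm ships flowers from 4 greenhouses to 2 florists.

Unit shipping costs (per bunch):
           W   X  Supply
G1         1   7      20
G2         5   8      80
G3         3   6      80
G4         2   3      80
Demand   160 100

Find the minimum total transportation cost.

960

One minimum-cost allocation:
  G1 to W: 20 × 1 = 20
  G2 to W: 80 × 5 = 400
  G3 to W: 60 × 3 = 180
  G3 to X: 20 × 6 = 120
  G4 to X: 80 × 3 = 240
Total = 20 + 400 + 180 + 120 + 240 = 960.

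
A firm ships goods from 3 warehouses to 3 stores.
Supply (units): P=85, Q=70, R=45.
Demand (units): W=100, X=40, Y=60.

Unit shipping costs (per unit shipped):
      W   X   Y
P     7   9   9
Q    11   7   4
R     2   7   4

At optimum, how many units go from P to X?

Solving gives:
  P->W: 55 units
  P->X: 30 units
  Q->X: 10 units
  Q->Y: 60 units
  R->W: 45 units
Total cost = 1055.
So P→X carries 30 units.

30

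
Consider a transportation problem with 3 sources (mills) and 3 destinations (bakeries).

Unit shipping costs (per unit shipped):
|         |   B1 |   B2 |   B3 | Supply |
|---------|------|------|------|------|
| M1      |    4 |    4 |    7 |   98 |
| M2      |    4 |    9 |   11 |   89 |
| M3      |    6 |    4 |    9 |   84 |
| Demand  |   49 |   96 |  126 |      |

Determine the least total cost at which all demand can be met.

Optimal allocation:
  M1–B2: 12 × 4 = 48
  M1–B3: 86 × 7 = 602
  M2–B1: 49 × 4 = 196
  M2–B3: 40 × 11 = 440
  M3–B2: 84 × 4 = 336
Total = 48 + 602 + 196 + 440 + 336 = 1622.
(Supply check: M1 ships 98; M2 ships 89; M3 ships 84.)

1622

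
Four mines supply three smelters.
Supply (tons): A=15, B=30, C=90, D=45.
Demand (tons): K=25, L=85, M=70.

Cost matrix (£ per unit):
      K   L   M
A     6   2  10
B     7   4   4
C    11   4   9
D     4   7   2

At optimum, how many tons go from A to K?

The minimum-cost plan:
  A–K: 15 × £6 = £90
  B–M: 30 × £4 = £120
  C–K: 5 × £11 = £55
  C–L: 85 × £4 = £340
  D–K: 5 × £4 = £20
  D–M: 40 × £2 = £80
Total cost = £705.
So A→K carries 15 tons.

15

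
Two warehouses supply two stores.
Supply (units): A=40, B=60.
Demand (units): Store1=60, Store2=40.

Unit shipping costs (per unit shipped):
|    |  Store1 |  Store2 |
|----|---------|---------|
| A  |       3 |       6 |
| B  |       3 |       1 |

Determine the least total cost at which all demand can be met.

Optimal allocation:
  A to Store1: 40 × 3 = 120
  B to Store1: 20 × 3 = 60
  B to Store2: 40 × 1 = 40
Total = 120 + 60 + 40 = 220.
(Supply check: A ships 40; B ships 60.)

220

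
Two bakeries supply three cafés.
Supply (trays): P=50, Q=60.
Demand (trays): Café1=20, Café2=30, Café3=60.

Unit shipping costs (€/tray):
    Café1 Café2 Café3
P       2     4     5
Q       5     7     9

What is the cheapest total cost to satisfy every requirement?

650

One minimum-cost allocation:
  P→Café3: 50 trays
  Q→Café1: 20 trays
  Q→Café2: 30 trays
  Q→Café3: 10 trays
Total cost = €650.
(Supply check: P ships 50; Q ships 60.)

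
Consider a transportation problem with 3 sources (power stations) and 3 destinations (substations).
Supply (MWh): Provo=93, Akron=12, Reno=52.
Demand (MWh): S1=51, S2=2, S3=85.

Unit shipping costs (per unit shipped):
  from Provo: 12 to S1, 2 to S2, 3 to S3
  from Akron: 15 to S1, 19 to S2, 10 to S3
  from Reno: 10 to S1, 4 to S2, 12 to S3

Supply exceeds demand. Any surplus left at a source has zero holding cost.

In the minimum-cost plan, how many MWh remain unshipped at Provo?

Minimum-cost shipments:
  Provo->S2: 2 × 2 = 4
  Provo->S3: 85 × 3 = 255
  Reno->S1: 51 × 10 = 510
Total cost = 769.
Provo ships 87 of its 93, leaving 6.

6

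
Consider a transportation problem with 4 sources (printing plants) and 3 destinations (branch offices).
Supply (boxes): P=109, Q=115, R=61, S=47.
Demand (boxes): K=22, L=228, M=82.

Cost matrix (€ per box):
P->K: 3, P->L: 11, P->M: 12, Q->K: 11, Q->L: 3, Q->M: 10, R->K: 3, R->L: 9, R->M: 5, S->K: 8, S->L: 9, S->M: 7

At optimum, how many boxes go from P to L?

87

Solving gives:
  P->K: 22 × €3 = €66
  P->L: 87 × €11 = €957
  Q->L: 115 × €3 = €345
  R->M: 61 × €5 = €305
  S->L: 26 × €9 = €234
  S->M: 21 × €7 = €147
Total cost = €2054.
So P→L carries 87 boxes.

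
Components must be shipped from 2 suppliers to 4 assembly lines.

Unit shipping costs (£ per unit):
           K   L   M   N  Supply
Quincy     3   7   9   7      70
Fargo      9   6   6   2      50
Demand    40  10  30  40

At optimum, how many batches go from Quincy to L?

10

The minimum-cost plan:
  Quincy–K: 40 batches
  Quincy–L: 10 batches
  Quincy–M: 20 batches
  Fargo–M: 10 batches
  Fargo–N: 40 batches
Total cost = £510.
So Quincy→L carries 10 batches.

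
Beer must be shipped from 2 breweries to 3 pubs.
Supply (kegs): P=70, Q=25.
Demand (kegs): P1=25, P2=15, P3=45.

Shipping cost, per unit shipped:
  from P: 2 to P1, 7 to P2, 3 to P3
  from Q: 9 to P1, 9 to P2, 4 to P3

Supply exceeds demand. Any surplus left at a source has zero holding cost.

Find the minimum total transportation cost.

Optimal allocation:
  P to P1: 25 kegs
  P to P2: 15 kegs
  P to P3: 30 kegs
  Q to P3: 15 kegs
Total cost = 305.

305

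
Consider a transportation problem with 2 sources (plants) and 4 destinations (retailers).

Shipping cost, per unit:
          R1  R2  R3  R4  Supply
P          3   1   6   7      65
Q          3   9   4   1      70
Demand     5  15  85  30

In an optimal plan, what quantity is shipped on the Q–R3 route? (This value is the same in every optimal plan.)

40

Optimal shipments:
  P–R1: 5 units
  P–R2: 15 units
  P–R3: 45 units
  Q–R3: 40 units
  Q–R4: 30 units
Total cost = 490.
So Q→R3 carries 40 units.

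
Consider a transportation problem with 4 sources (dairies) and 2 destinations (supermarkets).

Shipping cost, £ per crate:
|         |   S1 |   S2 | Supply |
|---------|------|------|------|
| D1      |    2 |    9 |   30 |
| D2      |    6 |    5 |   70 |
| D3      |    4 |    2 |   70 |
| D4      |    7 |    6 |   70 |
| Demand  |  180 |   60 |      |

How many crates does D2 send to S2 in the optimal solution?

0

The minimum-cost plan:
  D1->S1: 30 crates
  D2->S1: 70 crates
  D3->S1: 10 crates
  D3->S2: 60 crates
  D4->S1: 70 crates
Total cost = £1130.
The route D2→S2 is not used.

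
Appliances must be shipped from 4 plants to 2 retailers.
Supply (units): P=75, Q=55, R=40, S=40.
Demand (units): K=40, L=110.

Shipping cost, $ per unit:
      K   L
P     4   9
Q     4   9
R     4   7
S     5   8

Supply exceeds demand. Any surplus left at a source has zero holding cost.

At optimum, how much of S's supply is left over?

0

Minimum-cost shipments:
  P→L: 15 × $9 = $135
  Q→K: 40 × $4 = $160
  Q→L: 15 × $9 = $135
  R→L: 40 × $7 = $280
  S→L: 40 × $8 = $320
Total cost = $1030.
S ships 40 of its 40, leaving 0.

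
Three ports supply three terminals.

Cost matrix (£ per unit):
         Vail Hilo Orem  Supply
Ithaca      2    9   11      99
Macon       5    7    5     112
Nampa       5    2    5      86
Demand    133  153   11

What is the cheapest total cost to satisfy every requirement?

1064

One minimum-cost allocation:
  Ithaca to Vail: 99 TEU
  Macon to Vail: 34 TEU
  Macon to Hilo: 67 TEU
  Macon to Orem: 11 TEU
  Nampa to Hilo: 86 TEU
Total cost = £1064.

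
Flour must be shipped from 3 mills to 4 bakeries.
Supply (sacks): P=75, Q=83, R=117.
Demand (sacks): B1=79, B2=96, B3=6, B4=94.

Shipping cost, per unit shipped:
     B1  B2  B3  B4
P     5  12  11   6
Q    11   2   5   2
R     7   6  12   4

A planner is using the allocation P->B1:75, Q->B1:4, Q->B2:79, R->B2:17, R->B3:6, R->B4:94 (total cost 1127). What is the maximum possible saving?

Current plan cost = 75·5 + 4·11 + 79·2 + 17·6 + 6·12 + 94·4 = 1127.
Optimal plan:
  P–B1: 75 × 5 = 375
  Q–B2: 77 × 2 = 154
  Q–B3: 6 × 5 = 30
  R–B1: 4 × 7 = 28
  R–B2: 19 × 6 = 114
  R–B4: 94 × 4 = 376
Optimal cost = 1077.
Saving = 1127 − 1077 = 50.

50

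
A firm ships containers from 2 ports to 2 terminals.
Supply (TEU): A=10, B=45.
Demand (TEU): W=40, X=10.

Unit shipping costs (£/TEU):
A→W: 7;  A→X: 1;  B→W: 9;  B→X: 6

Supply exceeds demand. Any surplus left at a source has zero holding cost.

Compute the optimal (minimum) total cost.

370

An optimal shipping plan:
  A->X: 10 × £1 = £10
  B->W: 40 × £9 = £360
Total = 10 + 360 = £370.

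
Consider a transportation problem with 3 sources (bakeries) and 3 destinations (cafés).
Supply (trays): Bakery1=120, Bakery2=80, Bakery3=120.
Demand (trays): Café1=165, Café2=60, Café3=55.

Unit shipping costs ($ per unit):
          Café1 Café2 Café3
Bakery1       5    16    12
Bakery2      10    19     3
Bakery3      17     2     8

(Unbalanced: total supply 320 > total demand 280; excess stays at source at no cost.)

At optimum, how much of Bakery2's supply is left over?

Minimum-cost shipments:
  Bakery1–Café1: 120 trays
  Bakery2–Café1: 45 trays
  Bakery2–Café3: 35 trays
  Bakery3–Café2: 60 trays
  Bakery3–Café3: 20 trays
Total cost = $1435.
Bakery2 ships 80 of its 80, leaving 0.

0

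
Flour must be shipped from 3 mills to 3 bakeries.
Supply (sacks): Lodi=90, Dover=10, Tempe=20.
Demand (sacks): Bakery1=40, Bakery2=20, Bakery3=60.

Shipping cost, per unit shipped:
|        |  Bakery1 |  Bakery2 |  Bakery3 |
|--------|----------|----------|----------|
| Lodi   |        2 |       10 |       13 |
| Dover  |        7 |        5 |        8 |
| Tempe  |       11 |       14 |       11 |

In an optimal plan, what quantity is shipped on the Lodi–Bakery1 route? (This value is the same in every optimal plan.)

Optimal shipments:
  Lodi–Bakery1: 40 × 2 = 80
  Lodi–Bakery2: 10 × 10 = 100
  Lodi–Bakery3: 40 × 13 = 520
  Dover–Bakery2: 10 × 5 = 50
  Tempe–Bakery3: 20 × 11 = 220
Total cost = 970.
So Lodi→Bakery1 carries 40 sacks.

40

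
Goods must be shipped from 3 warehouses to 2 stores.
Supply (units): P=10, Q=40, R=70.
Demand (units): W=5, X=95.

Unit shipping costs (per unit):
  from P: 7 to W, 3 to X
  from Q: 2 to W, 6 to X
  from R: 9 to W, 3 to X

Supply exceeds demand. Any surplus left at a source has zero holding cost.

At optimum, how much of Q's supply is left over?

An optimal plan:
  P→X: 10 × 3 = 30
  Q→W: 5 × 2 = 10
  Q→X: 15 × 6 = 90
  R→X: 70 × 3 = 210
Total cost = 340.
Q ships 20 of its 40, leaving 20.

20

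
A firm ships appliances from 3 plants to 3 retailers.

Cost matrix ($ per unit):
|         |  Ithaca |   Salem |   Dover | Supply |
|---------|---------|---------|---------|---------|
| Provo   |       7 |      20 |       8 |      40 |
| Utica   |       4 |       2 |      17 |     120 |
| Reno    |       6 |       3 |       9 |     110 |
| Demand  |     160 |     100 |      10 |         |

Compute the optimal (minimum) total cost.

Optimal allocation:
  Provo–Ithaca: 30 × $7 = $210
  Provo–Dover: 10 × $8 = $80
  Utica–Ithaca: 120 × $4 = $480
  Reno–Ithaca: 10 × $6 = $60
  Reno–Salem: 100 × $3 = $300
Total = 210 + 80 + 480 + 60 + 300 = $1130.

1130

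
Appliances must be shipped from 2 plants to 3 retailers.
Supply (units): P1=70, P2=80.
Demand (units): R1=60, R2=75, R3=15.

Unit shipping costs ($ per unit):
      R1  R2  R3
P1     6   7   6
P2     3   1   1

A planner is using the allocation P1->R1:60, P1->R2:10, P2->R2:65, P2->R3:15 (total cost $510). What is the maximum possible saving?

Current plan cost = 60·6 + 10·7 + 65·1 + 15·1 = $510.
Optimal plan:
  P1–R1: 60 × $6 = $360
  P1–R3: 10 × $6 = $60
  P2–R2: 75 × $1 = $75
  P2–R3: 5 × $1 = $5
Optimal cost = $500.
Saving = 510 − 500 = $10.

10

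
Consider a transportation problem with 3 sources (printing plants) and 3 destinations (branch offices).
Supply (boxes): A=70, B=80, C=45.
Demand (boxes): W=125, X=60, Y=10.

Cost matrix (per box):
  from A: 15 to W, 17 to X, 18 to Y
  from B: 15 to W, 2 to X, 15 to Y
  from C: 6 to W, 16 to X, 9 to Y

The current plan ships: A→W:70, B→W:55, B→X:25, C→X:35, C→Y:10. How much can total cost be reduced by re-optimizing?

835

Current plan cost = 70·15 + 55·15 + 25·2 + 35·16 + 10·9 = 2575.
Optimal plan:
  A to W: 70 × 15 = 1050
  B to W: 10 × 15 = 150
  B to X: 60 × 2 = 120
  B to Y: 10 × 15 = 150
  C to W: 45 × 6 = 270
Optimal cost = 1740.
Saving = 2575 − 1740 = 835.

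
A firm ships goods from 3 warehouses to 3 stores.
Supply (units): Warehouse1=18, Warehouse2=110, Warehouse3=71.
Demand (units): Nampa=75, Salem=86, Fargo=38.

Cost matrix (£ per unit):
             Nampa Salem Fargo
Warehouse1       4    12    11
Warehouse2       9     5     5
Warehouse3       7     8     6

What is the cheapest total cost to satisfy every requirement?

1105

Optimal allocation:
  Warehouse1–Nampa: 18 × £4 = £72
  Warehouse2–Salem: 86 × £5 = £430
  Warehouse2–Fargo: 24 × £5 = £120
  Warehouse3–Nampa: 57 × £7 = £399
  Warehouse3–Fargo: 14 × £6 = £84
Total = 72 + 430 + 120 + 399 + 84 = £1105.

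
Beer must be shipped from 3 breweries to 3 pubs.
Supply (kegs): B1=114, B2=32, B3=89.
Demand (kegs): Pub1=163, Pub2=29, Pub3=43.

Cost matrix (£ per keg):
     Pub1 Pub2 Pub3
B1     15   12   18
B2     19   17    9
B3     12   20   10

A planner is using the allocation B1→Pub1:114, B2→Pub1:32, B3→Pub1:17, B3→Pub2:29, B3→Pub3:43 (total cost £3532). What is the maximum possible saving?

575

Current plan cost = 114·15 + 32·19 + 17·12 + 29·20 + 43·10 = £3532.
Optimal plan:
  B1–Pub1: 85 kegs
  B1–Pub2: 29 kegs
  B2–Pub3: 32 kegs
  B3–Pub1: 78 kegs
  B3–Pub3: 11 kegs
Optimal cost = £2957.
Saving = 3532 − 2957 = £575.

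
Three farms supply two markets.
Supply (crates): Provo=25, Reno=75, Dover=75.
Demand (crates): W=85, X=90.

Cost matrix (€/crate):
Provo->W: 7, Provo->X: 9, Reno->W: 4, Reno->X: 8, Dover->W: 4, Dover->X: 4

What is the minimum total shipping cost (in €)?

805

A cheapest plan:
  Provo->W: 10 × €7 = €70
  Provo->X: 15 × €9 = €135
  Reno->W: 75 × €4 = €300
  Dover->X: 75 × €4 = €300
Total = 70 + 135 + 300 + 300 = €805.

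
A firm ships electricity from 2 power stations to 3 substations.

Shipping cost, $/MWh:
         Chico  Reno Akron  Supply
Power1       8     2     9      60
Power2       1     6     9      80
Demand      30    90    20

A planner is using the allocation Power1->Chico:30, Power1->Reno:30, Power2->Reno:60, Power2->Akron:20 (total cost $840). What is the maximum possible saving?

330

Current plan cost = 30·8 + 30·2 + 60·6 + 20·9 = $840.
Optimal plan:
  Power1→Reno: 60 × $2 = $120
  Power2→Chico: 30 × $1 = $30
  Power2→Reno: 30 × $6 = $180
  Power2→Akron: 20 × $9 = $180
Optimal cost = $510.
Saving = 840 − 510 = $330.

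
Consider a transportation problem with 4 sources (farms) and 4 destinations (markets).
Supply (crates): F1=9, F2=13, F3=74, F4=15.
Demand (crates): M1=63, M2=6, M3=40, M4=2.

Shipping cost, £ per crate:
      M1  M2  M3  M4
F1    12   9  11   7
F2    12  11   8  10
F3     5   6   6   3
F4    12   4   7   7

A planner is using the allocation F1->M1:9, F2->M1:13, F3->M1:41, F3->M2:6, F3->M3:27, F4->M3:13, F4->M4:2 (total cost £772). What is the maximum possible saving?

109

Current plan cost = 9·12 + 13·12 + 41·5 + 6·6 + 27·6 + 13·7 + 2·7 = £772.
Optimal plan:
  F1 to M3: 7 crates
  F1 to M4: 2 crates
  F2 to M3: 13 crates
  F3 to M1: 63 crates
  F3 to M3: 11 crates
  F4 to M2: 6 crates
  F4 to M3: 9 crates
Optimal cost = £663.
Saving = 772 − 663 = £109.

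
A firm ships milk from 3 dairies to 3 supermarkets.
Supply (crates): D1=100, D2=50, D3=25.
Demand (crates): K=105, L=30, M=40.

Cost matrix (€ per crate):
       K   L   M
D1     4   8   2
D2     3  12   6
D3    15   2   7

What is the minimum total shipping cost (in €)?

540

One minimum-cost allocation:
  D1→K: 55 × €4 = €220
  D1→L: 5 × €8 = €40
  D1→M: 40 × €2 = €80
  D2→K: 50 × €3 = €150
  D3→L: 25 × €2 = €50
Total = 220 + 40 + 80 + 150 + 50 = €540.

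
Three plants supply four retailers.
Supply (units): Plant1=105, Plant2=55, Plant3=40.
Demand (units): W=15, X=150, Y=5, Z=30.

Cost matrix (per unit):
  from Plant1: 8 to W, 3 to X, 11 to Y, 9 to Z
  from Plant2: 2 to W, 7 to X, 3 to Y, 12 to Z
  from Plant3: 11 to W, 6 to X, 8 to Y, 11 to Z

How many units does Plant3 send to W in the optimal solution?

Solving gives:
  Plant1 to X: 105 × 3 = 315
  Plant2 to W: 15 × 2 = 30
  Plant2 to X: 35 × 7 = 245
  Plant2 to Y: 5 × 3 = 15
  Plant3 to X: 10 × 6 = 60
  Plant3 to Z: 30 × 11 = 330
Total cost = 995.
The route Plant3→W is not used.

0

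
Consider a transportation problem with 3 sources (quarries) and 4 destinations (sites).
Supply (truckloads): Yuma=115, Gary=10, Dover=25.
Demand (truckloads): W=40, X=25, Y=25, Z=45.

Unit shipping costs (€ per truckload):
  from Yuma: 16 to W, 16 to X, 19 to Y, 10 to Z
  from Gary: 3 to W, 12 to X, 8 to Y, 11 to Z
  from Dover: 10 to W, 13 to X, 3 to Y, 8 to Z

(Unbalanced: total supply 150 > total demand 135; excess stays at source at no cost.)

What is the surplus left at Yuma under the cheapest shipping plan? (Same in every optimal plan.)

15

An optimal plan:
  Yuma->W: 30 × €16 = €480
  Yuma->X: 25 × €16 = €400
  Yuma->Z: 45 × €10 = €450
  Gary->W: 10 × €3 = €30
  Dover->Y: 25 × €3 = €75
Total cost = €1435.
Yuma ships 100 of its 115, leaving 15.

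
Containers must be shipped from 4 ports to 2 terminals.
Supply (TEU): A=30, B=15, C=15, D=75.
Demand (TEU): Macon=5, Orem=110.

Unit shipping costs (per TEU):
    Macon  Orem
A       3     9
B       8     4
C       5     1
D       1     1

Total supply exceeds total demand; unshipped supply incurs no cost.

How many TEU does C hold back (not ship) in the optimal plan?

An optimal plan:
  A to Macon: 5 TEU
  A to Orem: 5 TEU
  B to Orem: 15 TEU
  C to Orem: 15 TEU
  D to Orem: 75 TEU
Total cost = 210.
C ships 15 of its 15, leaving 0.

0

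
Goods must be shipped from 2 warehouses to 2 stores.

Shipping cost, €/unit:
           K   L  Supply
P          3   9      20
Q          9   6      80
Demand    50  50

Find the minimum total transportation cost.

A cheapest plan:
  P→K: 20 × €3 = €60
  Q→K: 30 × €9 = €270
  Q→L: 50 × €6 = €300
Total = 60 + 270 + 300 = €630.

630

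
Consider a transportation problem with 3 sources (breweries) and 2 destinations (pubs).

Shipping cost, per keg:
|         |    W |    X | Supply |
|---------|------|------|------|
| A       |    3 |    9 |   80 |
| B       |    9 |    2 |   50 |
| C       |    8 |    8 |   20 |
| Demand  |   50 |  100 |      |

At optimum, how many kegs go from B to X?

Optimal shipments:
  A→W: 50 × 3 = 150
  A→X: 30 × 9 = 270
  B→X: 50 × 2 = 100
  C→X: 20 × 8 = 160
Total cost = 680.
So B→X carries 50 kegs.

50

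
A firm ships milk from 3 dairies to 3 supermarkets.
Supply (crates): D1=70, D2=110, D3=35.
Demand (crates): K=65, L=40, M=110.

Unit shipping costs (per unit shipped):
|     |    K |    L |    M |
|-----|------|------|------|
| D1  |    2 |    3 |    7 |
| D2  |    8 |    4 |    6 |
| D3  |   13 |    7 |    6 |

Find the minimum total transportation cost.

One minimum-cost allocation:
  D1–K: 65 crates
  D1–L: 5 crates
  D2–L: 35 crates
  D2–M: 75 crates
  D3–M: 35 crates
Total cost = 945.
(Supply check: D1 ships 70; D2 ships 110; D3 ships 35.)

945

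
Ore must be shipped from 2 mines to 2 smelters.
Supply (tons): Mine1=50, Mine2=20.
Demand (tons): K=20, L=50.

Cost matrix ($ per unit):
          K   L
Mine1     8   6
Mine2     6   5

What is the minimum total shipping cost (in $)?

Optimal allocation:
  Mine1->L: 50 tons
  Mine2->K: 20 tons
Total cost = $420.
(Supply check: Mine1 ships 50; Mine2 ships 20.)

420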